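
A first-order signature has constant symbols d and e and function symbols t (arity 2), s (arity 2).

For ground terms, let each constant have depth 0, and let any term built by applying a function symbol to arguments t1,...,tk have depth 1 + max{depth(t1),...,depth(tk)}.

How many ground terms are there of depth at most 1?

If N_k denotes the number of depth-≤k ground terms, the 2 constants give N_0 = 2, and each function symbol of arity r contributes N_{k-1}^r new terms at level k: N_k = 2 + N_{k-1}^2 + N_{k-1}^2.
N_0 = 2
N_1 = 2 + 2^2 + 2^2 = 10
Explicitly: d, e, t(d, d), t(d, e), t(e, d), t(e, e), s(d, d), s(d, e), s(e, d), s(e, e).

10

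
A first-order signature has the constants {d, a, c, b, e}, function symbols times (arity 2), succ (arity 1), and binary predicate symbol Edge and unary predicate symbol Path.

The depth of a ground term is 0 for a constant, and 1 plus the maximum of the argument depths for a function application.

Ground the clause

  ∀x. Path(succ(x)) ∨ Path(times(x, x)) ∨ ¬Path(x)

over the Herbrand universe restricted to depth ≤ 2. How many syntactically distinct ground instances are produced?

1265

Ground terms of depth ≤ 2:
  If N_k denotes the number of depth-≤k ground terms, the 5 constants give N_0 = 5, and each function symbol of arity r contributes N_{k-1}^r new terms at level k: N_k = 5 + N_{k-1}^2 + N_{k-1}.
  N_0 = 5
  N_1 = 5 + 5^2 + 5 = 35
  N_2 = 5 + 35^2 + 35 = 1265
So there are 1265 ground terms available for substitution.
There is 1 variable to instantiate (x),  occurring in at least one literal, so different choices give different ground instances.
Number of ground instances = 1265.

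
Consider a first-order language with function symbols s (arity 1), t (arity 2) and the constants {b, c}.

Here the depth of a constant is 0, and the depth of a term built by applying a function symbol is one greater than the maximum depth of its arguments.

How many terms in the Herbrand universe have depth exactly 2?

66

Let N_k count ground terms of depth at most k. Each non-constant term of depth ≤ k is some function symbol applied to depth-≤(k−1) arguments, giving N_k = 2 + N_{k-1} + N_{k-1}^2.
N_0 = 2
N_1 = 2 + 2 + 2^2 = 8
N_2 = 2 + 8 + 8^2 = 74
Terms of depth exactly 2: N_2 − N_1 = 74 − 8 = 66.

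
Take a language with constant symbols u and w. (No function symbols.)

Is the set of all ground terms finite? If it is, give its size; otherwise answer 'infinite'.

2

There are no function symbols, so every ground term is one of the 2 constants.
The Herbrand universe is {u, w}, which is finite with 2 elements.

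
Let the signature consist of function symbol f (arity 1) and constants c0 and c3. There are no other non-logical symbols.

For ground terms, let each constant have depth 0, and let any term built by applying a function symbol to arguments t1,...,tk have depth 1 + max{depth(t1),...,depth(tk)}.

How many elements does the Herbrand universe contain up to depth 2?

6

Let N_k = |{terms of depth ≤ k}|. Then N_0 = 2 and N_k = 2 + N_{k-1} for k ≥ 1 (one summand per function symbol, arity giving the exponent).
N_0 = 2
N_1 = 2 + 2 = 4
N_2 = 2 + 4 = 6
Explicitly: c0, c3, f(c0), f(c3), f(f(c0)), f(f(c3)).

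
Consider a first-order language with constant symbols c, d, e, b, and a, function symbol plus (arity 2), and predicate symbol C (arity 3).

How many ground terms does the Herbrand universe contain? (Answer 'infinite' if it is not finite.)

infinite

The signature has at least one function symbol (plus, arity 2) and at least one constant (c).
Iterating plus gives infinitely many distinct ground terms: c, plus(c, c), plus(plus(c, c), plus(c, c)), ...
So the Herbrand universe is infinite.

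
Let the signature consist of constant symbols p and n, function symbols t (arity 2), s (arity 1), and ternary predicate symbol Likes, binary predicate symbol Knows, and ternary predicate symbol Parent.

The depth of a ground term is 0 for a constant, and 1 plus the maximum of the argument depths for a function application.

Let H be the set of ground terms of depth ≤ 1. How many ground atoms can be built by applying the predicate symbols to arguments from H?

1088

First count ground terms of depth ≤ 1.
Count level by level. With function symbols t/2, s/1, the terms of depth ≤ k are the 2 constants together with each function applied to depth-≤(k−1) tuples, so N_k = 2 + N_{k-1}^2 + N_{k-1}.
N_0 = 2
N_1 = 2 + 2^2 + 2 = 8
Explicitly: p, n, t(p, p), t(p, n), t(n, p), t(n, n), s(p), s(n).
So |H| = 8.
Each predicate of arity r yields |H|^r ground atoms (one per choice of an r-tuple from H):
  Likes: 8^3 = 512;  Knows: 8^2 = 64;  Parent: 8^3 = 512
Total ground atoms: 512 + 64 + 512 = 1088.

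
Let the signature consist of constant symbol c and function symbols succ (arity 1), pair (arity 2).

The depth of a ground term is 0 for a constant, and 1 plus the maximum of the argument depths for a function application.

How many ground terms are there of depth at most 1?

Let N_k = |{terms of depth ≤ k}|. Then N_0 = 1 and N_k = 1 + N_{k-1} + N_{k-1}^2 for k ≥ 1 (one summand per function symbol, arity giving the exponent).
N_0 = 1
N_1 = 1 + 1 + 1^2 = 3
Explicitly: c, succ(c), pair(c, c).

3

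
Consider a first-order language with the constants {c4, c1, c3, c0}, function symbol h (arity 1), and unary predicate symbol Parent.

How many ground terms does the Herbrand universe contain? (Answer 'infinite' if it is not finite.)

infinite

The signature has at least one function symbol (h, arity 1) and at least one constant (c4).
Iterating h gives infinitely many distinct ground terms: c4, h(c4), h(h(c4)), ...
So the Herbrand universe is infinite.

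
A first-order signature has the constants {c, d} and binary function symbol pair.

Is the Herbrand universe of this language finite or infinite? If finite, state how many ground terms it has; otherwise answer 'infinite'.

infinite

The signature has at least one function symbol (pair, arity 2) and at least one constant (c).
Iterating pair gives infinitely many distinct ground terms: c, pair(c, c), pair(pair(c, c), pair(c, c)), ...
So the Herbrand universe is infinite.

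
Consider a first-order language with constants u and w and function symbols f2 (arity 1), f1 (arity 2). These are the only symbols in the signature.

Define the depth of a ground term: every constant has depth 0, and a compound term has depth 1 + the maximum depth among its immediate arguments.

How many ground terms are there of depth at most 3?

5552

Count level by level. With function symbols f2/1, f1/2, the terms of depth ≤ k are the 2 constants together with each function applied to depth-≤(k−1) tuples, so N_k = 2 + N_{k-1} + N_{k-1}^2.
N_0 = 2
N_1 = 2 + 2 + 2^2 = 8
N_2 = 2 + 8 + 8^2 = 74
N_3 = 2 + 74 + 74^2 = 5552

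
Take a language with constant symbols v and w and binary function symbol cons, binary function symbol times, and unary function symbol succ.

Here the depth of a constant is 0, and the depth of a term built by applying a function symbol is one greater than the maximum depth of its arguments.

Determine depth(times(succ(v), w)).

depth(succ(v)) = 1 + depth(v) = 1 + 0 = 1
depth(times(succ(v), w)) = 1 + max(1, 0) = 2

2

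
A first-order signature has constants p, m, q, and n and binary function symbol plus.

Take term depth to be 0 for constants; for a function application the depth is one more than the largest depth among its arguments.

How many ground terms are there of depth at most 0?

If N_k denotes the number of depth-≤k ground terms, the 4 constants give N_0 = 4, and each function symbol of arity r contributes N_{k-1}^r new terms at level k: N_k = 4 + N_{k-1}^2.
N_0 = 4
Explicitly: p, m, q, n.

4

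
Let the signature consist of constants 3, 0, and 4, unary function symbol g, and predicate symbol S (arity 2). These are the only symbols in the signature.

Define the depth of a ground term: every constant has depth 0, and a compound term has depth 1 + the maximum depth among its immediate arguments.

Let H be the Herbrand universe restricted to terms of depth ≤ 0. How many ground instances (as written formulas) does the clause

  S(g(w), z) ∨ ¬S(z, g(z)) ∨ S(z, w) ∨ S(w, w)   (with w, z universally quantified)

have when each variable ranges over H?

Ground terms of depth ≤ 0:
  If N_k denotes the number of depth-≤k ground terms, the 3 constants give N_0 = 3, and each function symbol of arity r contributes N_{k-1}^r new terms at level k: N_k = 3 + N_{k-1}.
  N_0 = 3
So there are 3 ground terms available for substitution.
There are 2 variables to instantiate (w, z), each occurring in at least one literal, so different choices give different ground instances.
Number of ground instances = 3^2 = 9.

9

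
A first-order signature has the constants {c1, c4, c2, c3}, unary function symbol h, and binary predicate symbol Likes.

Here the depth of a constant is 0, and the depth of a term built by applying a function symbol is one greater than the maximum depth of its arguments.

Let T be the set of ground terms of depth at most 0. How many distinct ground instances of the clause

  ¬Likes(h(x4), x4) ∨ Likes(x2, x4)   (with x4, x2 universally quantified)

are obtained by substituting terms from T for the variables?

Ground terms of depth ≤ 0:
  Let N_k = |{terms of depth ≤ k}|. Then N_0 = 4 and N_k = 4 + N_{k-1} for k ≥ 1 (one summand per function symbol, arity giving the exponent).
  N_0 = 4
  Explicitly: c1, c4, c2, c3.
So there are 4 ground terms available for substitution.
The body mentions every one of the 2 quantified variables; since ground terms form a free algebra, no two substitutions collapse to the same formula.
Number of ground instances = 4^2 = 16.

16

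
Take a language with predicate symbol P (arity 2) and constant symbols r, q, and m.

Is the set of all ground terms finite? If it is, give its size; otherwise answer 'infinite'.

3

There are no function symbols, so every ground term is one of the 3 constants.
The Herbrand universe is {r, q, m}, which is finite with 3 elements.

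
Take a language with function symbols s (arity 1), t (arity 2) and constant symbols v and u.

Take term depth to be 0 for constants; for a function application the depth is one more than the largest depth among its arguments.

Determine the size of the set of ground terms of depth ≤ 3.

5552

If N_k denotes the number of depth-≤k ground terms, the 2 constants give N_0 = 2, and each function symbol of arity r contributes N_{k-1}^r new terms at level k: N_k = 2 + N_{k-1} + N_{k-1}^2.
N_0 = 2
N_1 = 2 + 2 + 2^2 = 8
N_2 = 2 + 8 + 8^2 = 74
N_3 = 2 + 74 + 74^2 = 5552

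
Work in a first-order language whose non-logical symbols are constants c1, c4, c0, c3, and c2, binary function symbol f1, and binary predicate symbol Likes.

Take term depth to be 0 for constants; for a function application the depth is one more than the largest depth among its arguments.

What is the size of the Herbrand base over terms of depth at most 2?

819025

First count ground terms of depth ≤ 2.
Let N_k count ground terms of depth at most k. Each non-constant term of depth ≤ k is some function symbol applied to depth-≤(k−1) arguments, giving N_k = 5 + N_{k-1}^2.
N_0 = 5
N_1 = 5 + 5^2 = 30
N_2 = 5 + 30^2 = 905
So |H| = 905.
A ground atom is a predicate applied to a tuple of terms from H, so the count is the sum over predicates of |H|^arity:
  Likes: 905^2 = 819025
Total ground atoms: 819025.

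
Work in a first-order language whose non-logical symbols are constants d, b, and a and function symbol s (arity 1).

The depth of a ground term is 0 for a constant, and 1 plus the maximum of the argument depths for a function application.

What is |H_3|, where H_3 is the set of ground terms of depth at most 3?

Write N_k for the number of ground terms of depth ≤ k. A term of depth ≤ k is either a constant or a function symbol applied to arguments of depth ≤ k−1, so N_k = 3 + N_{k-1}.
N_0 = 3
N_1 = 3 + 3 = 6
N_2 = 3 + 6 = 9
N_3 = 3 + 9 = 12
Explicitly: d, b, a, s(d), s(b), s(a), s(s(d)), s(s(b)), s(s(a)), s(s(s(d))), s(s(s(b))), s(s(s(a))).

12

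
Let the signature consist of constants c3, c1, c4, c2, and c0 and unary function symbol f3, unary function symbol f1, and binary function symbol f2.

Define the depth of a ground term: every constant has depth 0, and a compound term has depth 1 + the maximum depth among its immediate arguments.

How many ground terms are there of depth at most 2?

1685

Let N_k count ground terms of depth at most k. Each non-constant term of depth ≤ k is some function symbol applied to depth-≤(k−1) arguments, giving N_k = 5 + N_{k-1} + N_{k-1} + N_{k-1}^2.
N_0 = 5
N_1 = 5 + 5 + 5 + 5^2 = 40
N_2 = 5 + 40 + 40 + 40^2 = 1685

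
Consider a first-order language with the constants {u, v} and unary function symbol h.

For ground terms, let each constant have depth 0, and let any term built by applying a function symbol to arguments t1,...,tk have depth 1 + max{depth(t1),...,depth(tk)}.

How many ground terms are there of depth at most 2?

6

Write N_k for the number of ground terms of depth ≤ k. A term of depth ≤ k is either a constant or a function symbol applied to arguments of depth ≤ k−1, so N_k = 2 + N_{k-1}.
N_0 = 2
N_1 = 2 + 2 = 4
N_2 = 2 + 4 = 6
Explicitly: u, v, h(u), h(v), h(h(u)), h(h(v)).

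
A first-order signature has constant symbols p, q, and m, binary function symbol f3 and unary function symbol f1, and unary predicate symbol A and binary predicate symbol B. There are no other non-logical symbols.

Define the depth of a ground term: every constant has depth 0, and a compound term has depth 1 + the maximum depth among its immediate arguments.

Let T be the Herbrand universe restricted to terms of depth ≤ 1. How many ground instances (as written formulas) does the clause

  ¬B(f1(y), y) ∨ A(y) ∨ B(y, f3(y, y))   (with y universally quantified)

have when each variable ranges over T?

Ground terms of depth ≤ 1:
  Let N_k count ground terms of depth at most k. Each non-constant term of depth ≤ k is some function symbol applied to depth-≤(k−1) arguments, giving N_k = 3 + N_{k-1}^2 + N_{k-1}.
  N_0 = 3
  N_1 = 3 + 3^2 + 3 = 15
So there are 15 ground terms available for substitution.
The clause has 1 distinct variable (y), which appears in the body. In the free term algebra distinct substitutions yield syntactically distinct ground instances.
Number of ground instances = 15.

15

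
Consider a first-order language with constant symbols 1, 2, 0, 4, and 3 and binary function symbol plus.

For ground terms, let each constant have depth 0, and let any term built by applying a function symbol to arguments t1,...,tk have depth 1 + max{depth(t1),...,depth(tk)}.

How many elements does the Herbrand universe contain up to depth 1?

If N_k denotes the number of depth-≤k ground terms, the 5 constants give N_0 = 5, and each function symbol of arity r contributes N_{k-1}^r new terms at level k: N_k = 5 + N_{k-1}^2.
N_0 = 5
N_1 = 5 + 5^2 = 30

30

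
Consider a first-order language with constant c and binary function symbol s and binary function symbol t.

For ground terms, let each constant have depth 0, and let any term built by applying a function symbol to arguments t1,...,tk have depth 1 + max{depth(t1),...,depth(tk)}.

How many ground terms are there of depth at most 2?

19

Write N_k for the number of ground terms of depth ≤ k. A term of depth ≤ k is either a constant or a function symbol applied to arguments of depth ≤ k−1, so N_k = 1 + N_{k-1}^2 + N_{k-1}^2.
N_0 = 1
N_1 = 1 + 1^2 + 1^2 = 3
N_2 = 1 + 3^2 + 3^2 = 19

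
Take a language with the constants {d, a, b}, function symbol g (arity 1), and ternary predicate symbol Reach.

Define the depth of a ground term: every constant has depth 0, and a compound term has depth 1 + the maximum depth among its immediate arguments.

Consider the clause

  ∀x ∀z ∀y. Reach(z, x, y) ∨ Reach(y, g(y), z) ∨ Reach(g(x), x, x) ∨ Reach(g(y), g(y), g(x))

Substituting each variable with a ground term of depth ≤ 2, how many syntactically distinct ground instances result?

729

Ground terms of depth ≤ 2:
  If N_k denotes the number of depth-≤k ground terms, the 3 constants give N_0 = 3, and each function symbol of arity r contributes N_{k-1}^r new terms at level k: N_k = 3 + N_{k-1}.
  N_0 = 3
  N_1 = 3 + 3 = 6
  N_2 = 3 + 6 = 9
  Explicitly: d, a, b, g(d), g(a), g(b), g(g(d)), g(g(a)), g(g(b)).
So there are 9 ground terms available for substitution.
The clause has 3 distinct variables (x, z, y), each appearing in the body. In the free term algebra distinct substitutions yield syntactically distinct ground instances.
Number of ground instances = 9^3 = 729.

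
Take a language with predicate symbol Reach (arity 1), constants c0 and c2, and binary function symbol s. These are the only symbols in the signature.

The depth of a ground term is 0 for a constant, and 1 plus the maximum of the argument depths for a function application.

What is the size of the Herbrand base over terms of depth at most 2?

38

First count ground terms of depth ≤ 2.
Write N_k for the number of ground terms of depth ≤ k. A term of depth ≤ k is either a constant or a function symbol applied to arguments of depth ≤ k−1, so N_k = 2 + N_{k-1}^2.
N_0 = 2
N_1 = 2 + 2^2 = 6
N_2 = 2 + 6^2 = 38
So |H| = 38.
Ground atoms are formed by filling each argument slot of a predicate with a term from H, so an r-ary predicate gives |H|^r atoms:
  Reach: 38
Total ground atoms: 38.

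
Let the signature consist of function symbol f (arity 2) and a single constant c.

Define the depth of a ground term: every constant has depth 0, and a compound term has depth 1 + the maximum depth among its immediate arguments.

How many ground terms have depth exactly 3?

Write N_k for the number of ground terms of depth ≤ k. A term of depth ≤ k is either a constant or a function symbol applied to arguments of depth ≤ k−1, so N_k = 1 + N_{k-1}^2.
N_0 = 1
N_1 = 1 + 1^2 = 2
N_2 = 1 + 2^2 = 5
N_3 = 1 + 5^2 = 26
Terms of depth exactly 3: N_3 − N_2 = 26 − 5 = 21.

21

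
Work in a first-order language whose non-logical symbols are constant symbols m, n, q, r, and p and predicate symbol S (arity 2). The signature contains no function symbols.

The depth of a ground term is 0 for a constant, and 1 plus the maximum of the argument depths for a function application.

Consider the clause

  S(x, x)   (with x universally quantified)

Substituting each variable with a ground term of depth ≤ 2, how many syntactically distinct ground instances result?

Ground terms of depth ≤ 2:
  With no function symbols every ground term is a constant, so there are exactly 5 ground terms at every depth bound.
  N_0 = 5
  N_1 = 5
  N_2 = 5
  Explicitly: m, n, q, r, p.
So there are 5 ground terms available for substitution.
There is 1 variable to instantiate (x),  occurring in at least one literal, so different choices give different ground instances.
Number of ground instances = 5.

5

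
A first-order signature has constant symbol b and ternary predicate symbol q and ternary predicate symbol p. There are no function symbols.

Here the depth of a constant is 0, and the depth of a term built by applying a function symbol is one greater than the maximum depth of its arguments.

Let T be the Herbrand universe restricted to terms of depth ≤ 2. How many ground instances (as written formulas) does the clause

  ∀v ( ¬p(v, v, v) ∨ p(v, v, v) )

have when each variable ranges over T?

Ground terms of depth ≤ 2:
  With no function symbols every ground term is a constant, so there is exactly 1 ground term at every depth bound.
  N_0 = 1
  N_1 = 1
  N_2 = 1
  Explicitly: b.
So there is exactly 1 ground term available for substitution.
There is 1 variable to instantiate (v),  occurring in at least one literal, so different choices give different ground instances.
Number of ground instances = 1.

1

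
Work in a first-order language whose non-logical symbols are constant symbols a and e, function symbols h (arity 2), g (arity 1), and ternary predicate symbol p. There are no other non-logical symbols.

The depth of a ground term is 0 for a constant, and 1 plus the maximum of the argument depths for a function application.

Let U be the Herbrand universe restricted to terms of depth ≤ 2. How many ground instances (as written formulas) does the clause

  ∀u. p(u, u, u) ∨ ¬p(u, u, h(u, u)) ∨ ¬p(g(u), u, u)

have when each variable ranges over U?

Ground terms of depth ≤ 2:
  Write N_k for the number of ground terms of depth ≤ k. A term of depth ≤ k is either a constant or a function symbol applied to arguments of depth ≤ k−1, so N_k = 2 + N_{k-1}^2 + N_{k-1}.
  N_0 = 2
  N_1 = 2 + 2^2 + 2 = 8
  N_2 = 2 + 8^2 + 8 = 74
So there are 74 ground terms available for substitution.
There is 1 variable to instantiate (u),  occurring in at least one literal, so different choices give different ground instances.
Number of ground instances = 74.

74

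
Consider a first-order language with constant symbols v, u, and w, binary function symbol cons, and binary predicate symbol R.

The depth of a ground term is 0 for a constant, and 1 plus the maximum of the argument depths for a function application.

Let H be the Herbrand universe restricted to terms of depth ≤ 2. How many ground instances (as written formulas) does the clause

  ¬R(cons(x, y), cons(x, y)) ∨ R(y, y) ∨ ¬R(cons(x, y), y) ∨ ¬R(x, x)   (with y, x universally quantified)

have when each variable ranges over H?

Ground terms of depth ≤ 2:
  If N_k denotes the number of depth-≤k ground terms, the 3 constants give N_0 = 3, and each function symbol of arity r contributes N_{k-1}^r new terms at level k: N_k = 3 + N_{k-1}^2.
  N_0 = 3
  N_1 = 3 + 3^2 = 12
  N_2 = 3 + 12^2 = 147
So there are 147 ground terms available for substitution.
There are 2 variables to instantiate (y, x), each occurring in at least one literal, so different choices give different ground instances.
Number of ground instances = 147^2 = 21609.

21609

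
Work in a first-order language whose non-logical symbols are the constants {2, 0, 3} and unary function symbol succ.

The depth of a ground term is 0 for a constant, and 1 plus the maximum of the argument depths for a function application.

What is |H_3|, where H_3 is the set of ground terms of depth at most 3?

Write N_k for the number of ground terms of depth ≤ k. A term of depth ≤ k is either a constant or a function symbol applied to arguments of depth ≤ k−1, so N_k = 3 + N_{k-1}.
N_0 = 3
N_1 = 3 + 3 = 6
N_2 = 3 + 6 = 9
N_3 = 3 + 9 = 12
Explicitly: 2, 0, 3, succ(2), succ(0), succ(3), succ(succ(2)), succ(succ(0)), succ(succ(3)), succ(succ(succ(2))), succ(succ(succ(0))), succ(succ(succ(3))).

12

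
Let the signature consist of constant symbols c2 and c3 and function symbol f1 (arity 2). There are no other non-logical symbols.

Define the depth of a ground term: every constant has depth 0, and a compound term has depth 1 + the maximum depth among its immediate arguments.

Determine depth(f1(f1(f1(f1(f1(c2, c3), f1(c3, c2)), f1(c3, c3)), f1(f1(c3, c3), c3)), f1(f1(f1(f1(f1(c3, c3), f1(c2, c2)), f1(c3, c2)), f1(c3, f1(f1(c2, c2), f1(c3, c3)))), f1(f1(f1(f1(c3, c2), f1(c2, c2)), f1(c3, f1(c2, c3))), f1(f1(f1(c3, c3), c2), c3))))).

6

depth(f1(c2, c3)) = 1 + max(0, 0) = 1
depth(f1(c3, c2)) = 1 + max(0, 0) = 1
depth(f1(f1(c2, c3), f1(c3, c2))) = 1 + max(1, 1) = 2
depth(f1(c3, c3)) = 1 + max(0, 0) = 1
depth(f1(f1(f1(c2, c3), f1(c3, c2)), f1(c3, c3))) = 1 + max(2, 1) = 3
depth(f1(f1(c3, c3), c3)) = 1 + max(1, 0) = 2
depth(f1(f1(f1(f1(c2, c3), f1(c3, c2)), f1(c3, c3)), f1(f1(c3, c3), c3))) = 1 + max(3, 2) = 4
depth(f1(c2, c2)) = 1 + max(0, 0) = 1
depth(f1(f1(c3, c3), f1(c2, c2))) = 1 + max(1, 1) = 2
depth(f1(f1(f1(c3, c3), f1(c2, c2)), f1(c3, c2))) = 1 + max(2, 1) = 3
depth(f1(f1(c2, c2), f1(c3, c3))) = 1 + max(1, 1) = 2
depth(f1(c3, f1(f1(c2, c2), f1(c3, c3)))) = 1 + max(0, 2) = 3
depth(f1(f1(f1(f1(c3, c3), f1(c2, c2)), f1(c3, c2)), f1(c3, f1(f1(c2, c2), f1(c3, c3))))) = 1 + max(3, 3) = 4
depth(f1(f1(c3, c2), f1(c2, c2))) = 1 + max(1, 1) = 2
depth(f1(c3, f1(c2, c3))) = 1 + max(0, 1) = 2
depth(f1(f1(f1(c3, c2), f1(c2, c2)), f1(c3, f1(c2, c3)))) = 1 + max(2, 2) = 3
depth(f1(f1(c3, c3), c2)) = 1 + max(1, 0) = 2
depth(f1(f1(f1(c3, c3), c2), c3)) = 1 + max(2, 0) = 3
depth(f1(f1(f1(f1(c3, c2), f1(c2, c2)), f1(c3, f1(c2, c3))), f1(f1(f1(c3, c3), c2), c3))) = 1 + max(3, 3) = 4
depth(f1(f1(f1(f1(f1(c3, c3), f1(c2, c2)), f1(c3, c2)), f1(c3, f1(f1(c2, c2), f1(c3, c3)))), f1(f1(f1(f1(c3, c2), f1(c2, c2)), f1(c3, f1(c2, c3))), f1(f1(f1(c3, c3), c2), c3)))) = 1 + max(4, 4) = 5
depth(f1(f1(f1(f1(f1(c2, c3), f1(c3, c2)), f1(c3, c3)), f1(f1(c3, c3), c3)), f1(f1(f1(f1(f1(c3, c3), f1(c2, c2)), f1(c3, c2)), f1(c3, f1(f1(c2, c2), f1(c3, c3)))), f1(f1(f1(f1(c3, c2), f1(c2, c2)), f1(c3, f1(c2, c3))), f1(f1(f1(c3, c3), c2), c3))))) = 1 + max(4, 5) = 6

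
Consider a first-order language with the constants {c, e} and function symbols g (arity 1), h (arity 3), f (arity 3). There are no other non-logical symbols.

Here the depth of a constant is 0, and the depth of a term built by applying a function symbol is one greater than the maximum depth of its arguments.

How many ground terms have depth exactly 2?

Write N_k for the number of ground terms of depth ≤ k. A term of depth ≤ k is either a constant or a function symbol applied to arguments of depth ≤ k−1, so N_k = 2 + N_{k-1} + N_{k-1}^3 + N_{k-1}^3.
N_0 = 2
N_1 = 2 + 2 + 2^3 + 2^3 = 20
N_2 = 2 + 20 + 20^3 + 20^3 = 16022
Terms of depth exactly 2: N_2 − N_1 = 16022 − 20 = 16002.

16002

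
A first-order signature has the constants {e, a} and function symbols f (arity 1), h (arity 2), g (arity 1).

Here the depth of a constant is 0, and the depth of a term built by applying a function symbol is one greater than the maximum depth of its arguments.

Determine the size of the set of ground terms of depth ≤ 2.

122

Let N_k count ground terms of depth at most k. Each non-constant term of depth ≤ k is some function symbol applied to depth-≤(k−1) arguments, giving N_k = 2 + N_{k-1} + N_{k-1}^2 + N_{k-1}.
N_0 = 2
N_1 = 2 + 2 + 2^2 + 2 = 10
N_2 = 2 + 10 + 10^2 + 10 = 122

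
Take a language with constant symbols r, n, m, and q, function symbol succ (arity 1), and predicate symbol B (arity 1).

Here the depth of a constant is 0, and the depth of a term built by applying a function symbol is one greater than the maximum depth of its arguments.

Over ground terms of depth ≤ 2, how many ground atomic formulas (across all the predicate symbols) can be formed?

First count ground terms of depth ≤ 2.
Let N_k = |{terms of depth ≤ k}|. Then N_0 = 4 and N_k = 4 + N_{k-1} for k ≥ 1 (one summand per function symbol, arity giving the exponent).
N_0 = 4
N_1 = 4 + 4 = 8
N_2 = 4 + 8 = 12
Explicitly: r, n, m, q, succ(r), succ(n), succ(m), succ(q), succ(succ(r)), succ(succ(n)), succ(succ(m)), succ(succ(q)).
So |H| = 12.
Ground atoms are formed by filling each argument slot of a predicate with a term from H, so an r-ary predicate gives |H|^r atoms:
  B: 12
Total ground atoms: 12.

12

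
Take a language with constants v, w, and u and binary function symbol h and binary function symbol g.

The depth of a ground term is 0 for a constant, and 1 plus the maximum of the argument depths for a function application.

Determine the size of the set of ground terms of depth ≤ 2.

Write N_k for the number of ground terms of depth ≤ k. A term of depth ≤ k is either a constant or a function symbol applied to arguments of depth ≤ k−1, so N_k = 3 + N_{k-1}^2 + N_{k-1}^2.
N_0 = 3
N_1 = 3 + 3^2 + 3^2 = 21
N_2 = 3 + 21^2 + 21^2 = 885

885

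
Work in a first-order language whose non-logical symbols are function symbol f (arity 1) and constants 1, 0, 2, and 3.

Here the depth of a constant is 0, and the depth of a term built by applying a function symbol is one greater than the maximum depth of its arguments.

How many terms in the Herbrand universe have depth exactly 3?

4

Let N_k count ground terms of depth at most k. Each non-constant term of depth ≤ k is some function symbol applied to depth-≤(k−1) arguments, giving N_k = 4 + N_{k-1}.
N_0 = 4
N_1 = 4 + 4 = 8
N_2 = 4 + 8 = 12
N_3 = 4 + 12 = 16
Terms of depth exactly 3: N_3 − N_2 = 16 − 12 = 4.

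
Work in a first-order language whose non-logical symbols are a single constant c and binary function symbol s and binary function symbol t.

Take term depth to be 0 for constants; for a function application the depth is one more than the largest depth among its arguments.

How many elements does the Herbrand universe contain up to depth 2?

19

Write N_k for the number of ground terms of depth ≤ k. A term of depth ≤ k is either a constant or a function symbol applied to arguments of depth ≤ k−1, so N_k = 1 + N_{k-1}^2 + N_{k-1}^2.
N_0 = 1
N_1 = 1 + 1^2 + 1^2 = 3
N_2 = 1 + 3^2 + 3^2 = 19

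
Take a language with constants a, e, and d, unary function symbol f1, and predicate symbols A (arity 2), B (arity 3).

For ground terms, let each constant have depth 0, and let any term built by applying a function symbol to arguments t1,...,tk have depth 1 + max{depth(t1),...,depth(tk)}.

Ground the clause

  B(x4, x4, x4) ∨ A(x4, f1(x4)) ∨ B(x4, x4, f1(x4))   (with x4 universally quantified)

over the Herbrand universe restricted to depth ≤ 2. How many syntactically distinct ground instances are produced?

9

Ground terms of depth ≤ 2:
  If N_k denotes the number of depth-≤k ground terms, the 3 constants give N_0 = 3, and each function symbol of arity r contributes N_{k-1}^r new terms at level k: N_k = 3 + N_{k-1}.
  N_0 = 3
  N_1 = 3 + 3 = 6
  N_2 = 3 + 6 = 9
  Explicitly: a, e, d, f1(a), f1(e), f1(d), f1(f1(a)), f1(f1(e)), f1(f1(d)).
So there are 9 ground terms available for substitution.
The variable x4 ranges independently over the available ground terms, and distinct assignments produce distinct instances.
Number of ground instances = 9.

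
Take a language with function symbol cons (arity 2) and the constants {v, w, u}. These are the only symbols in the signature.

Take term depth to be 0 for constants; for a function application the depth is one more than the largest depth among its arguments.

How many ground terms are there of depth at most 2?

147

If N_k denotes the number of depth-≤k ground terms, the 3 constants give N_0 = 3, and each function symbol of arity r contributes N_{k-1}^r new terms at level k: N_k = 3 + N_{k-1}^2.
N_0 = 3
N_1 = 3 + 3^2 = 12
N_2 = 3 + 12^2 = 147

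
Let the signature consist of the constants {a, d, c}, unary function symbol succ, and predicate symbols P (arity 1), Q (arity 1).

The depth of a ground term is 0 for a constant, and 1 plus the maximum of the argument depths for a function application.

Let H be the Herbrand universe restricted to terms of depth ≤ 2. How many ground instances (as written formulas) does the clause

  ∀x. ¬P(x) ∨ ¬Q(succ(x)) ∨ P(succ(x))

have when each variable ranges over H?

Ground terms of depth ≤ 2:
  Count level by level. With function symbols succ/1, the terms of depth ≤ k are the 3 constants together with each function applied to depth-≤(k−1) tuples, so N_k = 3 + N_{k-1}.
  N_0 = 3
  N_1 = 3 + 3 = 6
  N_2 = 3 + 6 = 9
  Explicitly: a, d, c, succ(a), succ(d), succ(c), succ(succ(a)), succ(succ(d)), succ(succ(c)).
So there are 9 ground terms available for substitution.
The body mentions the single quantified variable x; since ground terms form a free algebra, no two substitutions collapse to the same formula.
Number of ground instances = 9.

9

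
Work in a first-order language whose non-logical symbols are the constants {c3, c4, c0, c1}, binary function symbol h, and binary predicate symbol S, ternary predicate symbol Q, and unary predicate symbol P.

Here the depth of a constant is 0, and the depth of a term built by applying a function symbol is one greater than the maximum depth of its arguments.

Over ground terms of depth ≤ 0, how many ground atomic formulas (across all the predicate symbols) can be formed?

First count ground terms of depth ≤ 0.
Let N_k count ground terms of depth at most k. Each non-constant term of depth ≤ k is some function symbol applied to depth-≤(k−1) arguments, giving N_k = 4 + N_{k-1}^2.
N_0 = 4
So |H| = 4.
Each predicate of arity r yields |H|^r ground atoms (one per choice of an r-tuple from H):
  S: 4^2 = 16;  Q: 4^3 = 64;  P: 4
Total ground atoms: 16 + 64 + 4 = 84.

84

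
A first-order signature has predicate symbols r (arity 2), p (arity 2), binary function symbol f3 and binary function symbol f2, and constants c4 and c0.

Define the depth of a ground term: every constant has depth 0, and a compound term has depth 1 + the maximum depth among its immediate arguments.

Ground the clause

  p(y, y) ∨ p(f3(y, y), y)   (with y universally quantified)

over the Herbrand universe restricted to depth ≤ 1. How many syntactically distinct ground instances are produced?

10

Ground terms of depth ≤ 1:
  Count level by level. With function symbols f3/2, f2/2, the terms of depth ≤ k are the 2 constants together with each function applied to depth-≤(k−1) tuples, so N_k = 2 + N_{k-1}^2 + N_{k-1}^2.
  N_0 = 2
  N_1 = 2 + 2^2 + 2^2 = 10
  Explicitly: c4, c0, f3(c4, c4), f3(c4, c0), f3(c0, c4), f3(c0, c0), f2(c4, c4), f2(c4, c0), f2(c0, c4), f2(c0, c0).
So there are 10 ground terms available for substitution.
The body mentions the single quantified variable y; since ground terms form a free algebra, no two substitutions collapse to the same formula.
Number of ground instances = 10.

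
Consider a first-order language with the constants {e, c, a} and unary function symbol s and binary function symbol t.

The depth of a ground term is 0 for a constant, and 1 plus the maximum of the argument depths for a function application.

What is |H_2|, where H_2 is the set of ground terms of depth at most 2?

243

Let N_k = |{terms of depth ≤ k}|. Then N_0 = 3 and N_k = 3 + N_{k-1} + N_{k-1}^2 for k ≥ 1 (one summand per function symbol, arity giving the exponent).
N_0 = 3
N_1 = 3 + 3 + 3^2 = 15
N_2 = 3 + 15 + 15^2 = 243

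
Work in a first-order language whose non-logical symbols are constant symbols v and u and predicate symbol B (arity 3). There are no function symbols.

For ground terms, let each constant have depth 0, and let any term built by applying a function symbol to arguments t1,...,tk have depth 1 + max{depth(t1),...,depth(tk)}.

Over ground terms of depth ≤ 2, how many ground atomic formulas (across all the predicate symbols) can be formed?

8

First count ground terms of depth ≤ 2.
With no function symbols every ground term is a constant, so there are exactly 2 ground terms at every depth bound.
N_0 = 2
N_1 = 2
N_2 = 2
So |H| = 2.
A ground atom is a predicate applied to a tuple of terms from H, so the count is the sum over predicates of |H|^arity:
  B: 2^3 = 8
Total ground atoms: 8.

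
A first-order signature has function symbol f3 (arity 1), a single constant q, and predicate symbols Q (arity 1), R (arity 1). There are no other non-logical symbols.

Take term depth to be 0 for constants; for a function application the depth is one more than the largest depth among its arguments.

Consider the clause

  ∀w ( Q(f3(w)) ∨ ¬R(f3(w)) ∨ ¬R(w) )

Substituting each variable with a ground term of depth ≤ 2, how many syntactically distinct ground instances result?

Ground terms of depth ≤ 2:
  Let N_k = |{terms of depth ≤ k}|. Then N_0 = 1 and N_k = 1 + N_{k-1} for k ≥ 1 (one summand per function symbol, arity giving the exponent).
  N_0 = 1
  N_1 = 1 + 1 = 2
  N_2 = 1 + 2 = 3
So there are 3 ground terms available for substitution.
The clause has 1 distinct variable (w), which appears in the body. In the free term algebra distinct substitutions yield syntactically distinct ground instances.
Number of ground instances = 3.

3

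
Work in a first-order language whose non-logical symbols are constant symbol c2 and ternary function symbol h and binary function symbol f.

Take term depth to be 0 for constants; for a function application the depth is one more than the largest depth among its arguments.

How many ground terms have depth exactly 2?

If N_k denotes the number of depth-≤k ground terms, the 1 constant gives N_0 = 1, and each function symbol of arity r contributes N_{k-1}^r new terms at level k: N_k = 1 + N_{k-1}^3 + N_{k-1}^2.
N_0 = 1
N_1 = 1 + 1^3 + 1^2 = 3
N_2 = 1 + 3^3 + 3^2 = 37
Terms of depth exactly 2: N_2 − N_1 = 37 − 3 = 34.

34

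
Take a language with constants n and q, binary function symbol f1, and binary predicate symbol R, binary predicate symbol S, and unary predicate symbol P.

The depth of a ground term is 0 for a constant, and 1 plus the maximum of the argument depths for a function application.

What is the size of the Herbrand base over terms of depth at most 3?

First count ground terms of depth ≤ 3.
Let N_k = |{terms of depth ≤ k}|. Then N_0 = 2 and N_k = 2 + N_{k-1}^2 for k ≥ 1 (one summand per function symbol, arity giving the exponent).
N_0 = 2
N_1 = 2 + 2^2 = 6
N_2 = 2 + 6^2 = 38
N_3 = 2 + 38^2 = 1446
So |H| = 1446.
For each predicate symbol, the number of ground atoms is |H| raised to its arity; summing:
  R: 1446^2 = 2090916;  S: 1446^2 = 2090916;  P: 1446
Total ground atoms: 2090916 + 2090916 + 1446 = 4183278.

4183278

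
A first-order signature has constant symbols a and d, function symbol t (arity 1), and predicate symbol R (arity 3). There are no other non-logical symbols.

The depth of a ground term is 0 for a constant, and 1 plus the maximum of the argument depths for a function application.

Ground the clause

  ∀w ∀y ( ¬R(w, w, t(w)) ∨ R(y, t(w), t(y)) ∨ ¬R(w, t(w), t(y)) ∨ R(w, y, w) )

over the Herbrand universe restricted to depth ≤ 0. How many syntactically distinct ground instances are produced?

Ground terms of depth ≤ 0:
  Write N_k for the number of ground terms of depth ≤ k. A term of depth ≤ k is either a constant or a function symbol applied to arguments of depth ≤ k−1, so N_k = 2 + N_{k-1}.
  N_0 = 2
So there are 2 ground terms available for substitution.
There are 2 variables to instantiate (w, y), each occurring in at least one literal, so different choices give different ground instances.
Number of ground instances = 2^2 = 4.

4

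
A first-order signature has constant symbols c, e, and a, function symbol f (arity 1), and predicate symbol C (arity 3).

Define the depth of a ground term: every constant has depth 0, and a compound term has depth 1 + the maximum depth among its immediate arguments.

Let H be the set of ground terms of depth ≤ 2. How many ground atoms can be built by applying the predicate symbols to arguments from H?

729

First count ground terms of depth ≤ 2.
If N_k denotes the number of depth-≤k ground terms, the 3 constants give N_0 = 3, and each function symbol of arity r contributes N_{k-1}^r new terms at level k: N_k = 3 + N_{k-1}.
N_0 = 3
N_1 = 3 + 3 = 6
N_2 = 3 + 6 = 9
Explicitly: c, e, a, f(c), f(e), f(a), f(f(c)), f(f(e)), f(f(a)).
So |H| = 9.
Ground atoms are formed by filling each argument slot of a predicate with a term from H, so an r-ary predicate gives |H|^r atoms:
  C: 9^3 = 729
Total ground atoms: 729.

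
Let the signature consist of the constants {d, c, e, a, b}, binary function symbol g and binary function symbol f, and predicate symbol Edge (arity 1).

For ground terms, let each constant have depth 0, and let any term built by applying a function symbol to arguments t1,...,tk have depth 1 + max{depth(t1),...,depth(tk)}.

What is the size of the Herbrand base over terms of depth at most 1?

55

First count ground terms of depth ≤ 1.
Write N_k for the number of ground terms of depth ≤ k. A term of depth ≤ k is either a constant or a function symbol applied to arguments of depth ≤ k−1, so N_k = 5 + N_{k-1}^2 + N_{k-1}^2.
N_0 = 5
N_1 = 5 + 5^2 + 5^2 = 55
So |H| = 55.
For each predicate symbol, the number of ground atoms is |H| raised to its arity; summing:
  Edge: 55
Total ground atoms: 55.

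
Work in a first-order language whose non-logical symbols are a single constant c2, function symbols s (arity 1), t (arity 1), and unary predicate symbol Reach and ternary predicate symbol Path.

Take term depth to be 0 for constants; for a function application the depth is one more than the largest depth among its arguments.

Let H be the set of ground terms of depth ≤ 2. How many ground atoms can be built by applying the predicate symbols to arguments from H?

350

First count ground terms of depth ≤ 2.
Count level by level. With function symbols s/1, t/1, the terms of depth ≤ k are the 1 constant together with each function applied to depth-≤(k−1) tuples, so N_k = 1 + N_{k-1} + N_{k-1}.
N_0 = 1
N_1 = 1 + 1 + 1 = 3
N_2 = 1 + 3 + 3 = 7
Explicitly: c2, s(c2), s(s(c2)), s(t(c2)), t(c2), t(s(c2)), t(t(c2)).
So |H| = 7.
A ground atom is a predicate applied to a tuple of terms from H, so the count is the sum over predicates of |H|^arity:
  Reach: 7;  Path: 7^3 = 343
Total ground atoms: 7 + 343 = 350.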